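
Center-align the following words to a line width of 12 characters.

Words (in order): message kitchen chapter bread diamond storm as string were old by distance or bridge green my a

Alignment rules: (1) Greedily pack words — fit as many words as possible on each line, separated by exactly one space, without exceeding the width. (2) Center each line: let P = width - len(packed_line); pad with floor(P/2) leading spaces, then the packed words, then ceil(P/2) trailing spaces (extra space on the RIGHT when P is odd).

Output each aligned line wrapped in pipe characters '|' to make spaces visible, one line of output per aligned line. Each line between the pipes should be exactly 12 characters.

Line 1: ['message'] (min_width=7, slack=5)
Line 2: ['kitchen'] (min_width=7, slack=5)
Line 3: ['chapter'] (min_width=7, slack=5)
Line 4: ['bread'] (min_width=5, slack=7)
Line 5: ['diamond'] (min_width=7, slack=5)
Line 6: ['storm', 'as'] (min_width=8, slack=4)
Line 7: ['string', 'were'] (min_width=11, slack=1)
Line 8: ['old', 'by'] (min_width=6, slack=6)
Line 9: ['distance', 'or'] (min_width=11, slack=1)
Line 10: ['bridge', 'green'] (min_width=12, slack=0)
Line 11: ['my', 'a'] (min_width=4, slack=8)

Answer: |  message   |
|  kitchen   |
|  chapter   |
|   bread    |
|  diamond   |
|  storm as  |
|string were |
|   old by   |
|distance or |
|bridge green|
|    my a    |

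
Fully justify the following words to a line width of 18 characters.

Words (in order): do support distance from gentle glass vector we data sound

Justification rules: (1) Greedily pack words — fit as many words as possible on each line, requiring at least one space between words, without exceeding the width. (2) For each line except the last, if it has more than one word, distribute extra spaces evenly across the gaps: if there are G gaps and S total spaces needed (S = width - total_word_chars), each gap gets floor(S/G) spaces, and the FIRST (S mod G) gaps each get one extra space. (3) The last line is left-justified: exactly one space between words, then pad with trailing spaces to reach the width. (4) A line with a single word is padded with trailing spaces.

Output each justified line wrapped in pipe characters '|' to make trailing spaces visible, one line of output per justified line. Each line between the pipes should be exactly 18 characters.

Line 1: ['do', 'support'] (min_width=10, slack=8)
Line 2: ['distance', 'from'] (min_width=13, slack=5)
Line 3: ['gentle', 'glass'] (min_width=12, slack=6)
Line 4: ['vector', 'we', 'data'] (min_width=14, slack=4)
Line 5: ['sound'] (min_width=5, slack=13)

Answer: |do         support|
|distance      from|
|gentle       glass|
|vector   we   data|
|sound             |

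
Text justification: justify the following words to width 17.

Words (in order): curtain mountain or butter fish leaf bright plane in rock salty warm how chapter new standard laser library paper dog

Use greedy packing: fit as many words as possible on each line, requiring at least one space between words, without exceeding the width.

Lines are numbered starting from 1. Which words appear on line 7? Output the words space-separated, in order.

Answer: laser library

Derivation:
Line 1: ['curtain', 'mountain'] (min_width=16, slack=1)
Line 2: ['or', 'butter', 'fish'] (min_width=14, slack=3)
Line 3: ['leaf', 'bright', 'plane'] (min_width=17, slack=0)
Line 4: ['in', 'rock', 'salty'] (min_width=13, slack=4)
Line 5: ['warm', 'how', 'chapter'] (min_width=16, slack=1)
Line 6: ['new', 'standard'] (min_width=12, slack=5)
Line 7: ['laser', 'library'] (min_width=13, slack=4)
Line 8: ['paper', 'dog'] (min_width=9, slack=8)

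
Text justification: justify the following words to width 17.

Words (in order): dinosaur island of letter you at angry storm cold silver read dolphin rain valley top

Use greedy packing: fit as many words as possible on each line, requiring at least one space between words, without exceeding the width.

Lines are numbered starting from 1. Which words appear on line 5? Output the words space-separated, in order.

Line 1: ['dinosaur', 'island'] (min_width=15, slack=2)
Line 2: ['of', 'letter', 'you', 'at'] (min_width=16, slack=1)
Line 3: ['angry', 'storm', 'cold'] (min_width=16, slack=1)
Line 4: ['silver', 'read'] (min_width=11, slack=6)
Line 5: ['dolphin', 'rain'] (min_width=12, slack=5)
Line 6: ['valley', 'top'] (min_width=10, slack=7)

Answer: dolphin rain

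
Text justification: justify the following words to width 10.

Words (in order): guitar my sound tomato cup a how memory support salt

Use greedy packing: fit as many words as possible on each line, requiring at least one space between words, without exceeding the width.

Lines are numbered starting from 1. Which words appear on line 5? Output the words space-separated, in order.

Line 1: ['guitar', 'my'] (min_width=9, slack=1)
Line 2: ['sound'] (min_width=5, slack=5)
Line 3: ['tomato', 'cup'] (min_width=10, slack=0)
Line 4: ['a', 'how'] (min_width=5, slack=5)
Line 5: ['memory'] (min_width=6, slack=4)
Line 6: ['support'] (min_width=7, slack=3)
Line 7: ['salt'] (min_width=4, slack=6)

Answer: memory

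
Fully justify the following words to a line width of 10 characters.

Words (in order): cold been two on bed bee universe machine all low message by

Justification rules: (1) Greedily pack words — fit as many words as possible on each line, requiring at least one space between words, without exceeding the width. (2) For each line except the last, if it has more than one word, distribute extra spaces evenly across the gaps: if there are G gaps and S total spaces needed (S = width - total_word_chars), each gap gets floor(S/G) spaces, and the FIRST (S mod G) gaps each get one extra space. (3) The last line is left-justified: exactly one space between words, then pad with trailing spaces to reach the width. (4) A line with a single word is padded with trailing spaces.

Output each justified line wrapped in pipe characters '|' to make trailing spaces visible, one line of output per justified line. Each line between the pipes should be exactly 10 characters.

Answer: |cold  been|
|two on bed|
|bee       |
|universe  |
|machine   |
|all    low|
|message by|

Derivation:
Line 1: ['cold', 'been'] (min_width=9, slack=1)
Line 2: ['two', 'on', 'bed'] (min_width=10, slack=0)
Line 3: ['bee'] (min_width=3, slack=7)
Line 4: ['universe'] (min_width=8, slack=2)
Line 5: ['machine'] (min_width=7, slack=3)
Line 6: ['all', 'low'] (min_width=7, slack=3)
Line 7: ['message', 'by'] (min_width=10, slack=0)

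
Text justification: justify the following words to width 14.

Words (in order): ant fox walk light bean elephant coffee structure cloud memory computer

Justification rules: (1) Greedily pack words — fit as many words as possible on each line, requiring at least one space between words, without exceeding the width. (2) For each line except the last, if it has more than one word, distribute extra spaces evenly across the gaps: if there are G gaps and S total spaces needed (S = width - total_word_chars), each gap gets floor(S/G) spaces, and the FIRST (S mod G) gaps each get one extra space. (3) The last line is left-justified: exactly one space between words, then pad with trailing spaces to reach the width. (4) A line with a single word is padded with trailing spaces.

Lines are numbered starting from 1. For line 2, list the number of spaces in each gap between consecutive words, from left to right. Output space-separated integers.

Line 1: ['ant', 'fox', 'walk'] (min_width=12, slack=2)
Line 2: ['light', 'bean'] (min_width=10, slack=4)
Line 3: ['elephant'] (min_width=8, slack=6)
Line 4: ['coffee'] (min_width=6, slack=8)
Line 5: ['structure'] (min_width=9, slack=5)
Line 6: ['cloud', 'memory'] (min_width=12, slack=2)
Line 7: ['computer'] (min_width=8, slack=6)

Answer: 5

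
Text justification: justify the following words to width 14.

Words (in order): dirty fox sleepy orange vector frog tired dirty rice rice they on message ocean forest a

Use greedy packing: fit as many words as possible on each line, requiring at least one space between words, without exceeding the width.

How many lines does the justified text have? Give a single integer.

Line 1: ['dirty', 'fox'] (min_width=9, slack=5)
Line 2: ['sleepy', 'orange'] (min_width=13, slack=1)
Line 3: ['vector', 'frog'] (min_width=11, slack=3)
Line 4: ['tired', 'dirty'] (min_width=11, slack=3)
Line 5: ['rice', 'rice', 'they'] (min_width=14, slack=0)
Line 6: ['on', 'message'] (min_width=10, slack=4)
Line 7: ['ocean', 'forest', 'a'] (min_width=14, slack=0)
Total lines: 7

Answer: 7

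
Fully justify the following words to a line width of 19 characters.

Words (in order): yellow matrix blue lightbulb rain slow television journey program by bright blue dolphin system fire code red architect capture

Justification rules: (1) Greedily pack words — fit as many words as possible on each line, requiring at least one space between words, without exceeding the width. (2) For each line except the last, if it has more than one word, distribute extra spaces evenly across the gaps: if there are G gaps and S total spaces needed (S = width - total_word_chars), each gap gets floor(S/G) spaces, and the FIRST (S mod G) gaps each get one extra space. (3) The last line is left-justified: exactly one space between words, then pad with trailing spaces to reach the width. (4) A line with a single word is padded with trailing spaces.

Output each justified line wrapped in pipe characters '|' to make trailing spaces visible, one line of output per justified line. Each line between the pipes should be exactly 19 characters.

Line 1: ['yellow', 'matrix', 'blue'] (min_width=18, slack=1)
Line 2: ['lightbulb', 'rain', 'slow'] (min_width=19, slack=0)
Line 3: ['television', 'journey'] (min_width=18, slack=1)
Line 4: ['program', 'by', 'bright'] (min_width=17, slack=2)
Line 5: ['blue', 'dolphin', 'system'] (min_width=19, slack=0)
Line 6: ['fire', 'code', 'red'] (min_width=13, slack=6)
Line 7: ['architect', 'capture'] (min_width=17, slack=2)

Answer: |yellow  matrix blue|
|lightbulb rain slow|
|television  journey|
|program  by  bright|
|blue dolphin system|
|fire    code    red|
|architect capture  |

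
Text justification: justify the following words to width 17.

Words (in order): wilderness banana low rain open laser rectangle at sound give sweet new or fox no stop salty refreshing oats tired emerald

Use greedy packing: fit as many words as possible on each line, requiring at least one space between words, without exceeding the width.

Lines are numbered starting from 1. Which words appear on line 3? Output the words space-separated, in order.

Answer: laser rectangle

Derivation:
Line 1: ['wilderness', 'banana'] (min_width=17, slack=0)
Line 2: ['low', 'rain', 'open'] (min_width=13, slack=4)
Line 3: ['laser', 'rectangle'] (min_width=15, slack=2)
Line 4: ['at', 'sound', 'give'] (min_width=13, slack=4)
Line 5: ['sweet', 'new', 'or', 'fox'] (min_width=16, slack=1)
Line 6: ['no', 'stop', 'salty'] (min_width=13, slack=4)
Line 7: ['refreshing', 'oats'] (min_width=15, slack=2)
Line 8: ['tired', 'emerald'] (min_width=13, slack=4)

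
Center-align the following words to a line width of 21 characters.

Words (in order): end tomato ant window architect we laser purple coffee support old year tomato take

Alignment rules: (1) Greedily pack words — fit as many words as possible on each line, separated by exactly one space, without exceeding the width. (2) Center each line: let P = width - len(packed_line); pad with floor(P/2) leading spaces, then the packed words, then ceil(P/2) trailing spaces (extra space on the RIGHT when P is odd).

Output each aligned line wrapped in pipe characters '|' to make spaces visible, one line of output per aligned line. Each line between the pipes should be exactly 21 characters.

Line 1: ['end', 'tomato', 'ant', 'window'] (min_width=21, slack=0)
Line 2: ['architect', 'we', 'laser'] (min_width=18, slack=3)
Line 3: ['purple', 'coffee', 'support'] (min_width=21, slack=0)
Line 4: ['old', 'year', 'tomato', 'take'] (min_width=20, slack=1)

Answer: |end tomato ant window|
| architect we laser  |
|purple coffee support|
|old year tomato take |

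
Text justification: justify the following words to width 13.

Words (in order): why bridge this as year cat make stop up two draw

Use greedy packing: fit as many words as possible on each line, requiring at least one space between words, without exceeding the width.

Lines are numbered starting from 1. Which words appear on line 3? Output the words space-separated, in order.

Line 1: ['why', 'bridge'] (min_width=10, slack=3)
Line 2: ['this', 'as', 'year'] (min_width=12, slack=1)
Line 3: ['cat', 'make', 'stop'] (min_width=13, slack=0)
Line 4: ['up', 'two', 'draw'] (min_width=11, slack=2)

Answer: cat make stop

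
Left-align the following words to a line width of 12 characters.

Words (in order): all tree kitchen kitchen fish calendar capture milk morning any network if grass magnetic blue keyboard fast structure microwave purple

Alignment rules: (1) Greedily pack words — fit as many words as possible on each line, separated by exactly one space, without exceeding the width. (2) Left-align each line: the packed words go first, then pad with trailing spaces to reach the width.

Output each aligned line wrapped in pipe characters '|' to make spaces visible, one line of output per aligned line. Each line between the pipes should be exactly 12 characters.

Answer: |all tree    |
|kitchen     |
|kitchen fish|
|calendar    |
|capture milk|
|morning any |
|network if  |
|grass       |
|magnetic    |
|blue        |
|keyboard    |
|fast        |
|structure   |
|microwave   |
|purple      |

Derivation:
Line 1: ['all', 'tree'] (min_width=8, slack=4)
Line 2: ['kitchen'] (min_width=7, slack=5)
Line 3: ['kitchen', 'fish'] (min_width=12, slack=0)
Line 4: ['calendar'] (min_width=8, slack=4)
Line 5: ['capture', 'milk'] (min_width=12, slack=0)
Line 6: ['morning', 'any'] (min_width=11, slack=1)
Line 7: ['network', 'if'] (min_width=10, slack=2)
Line 8: ['grass'] (min_width=5, slack=7)
Line 9: ['magnetic'] (min_width=8, slack=4)
Line 10: ['blue'] (min_width=4, slack=8)
Line 11: ['keyboard'] (min_width=8, slack=4)
Line 12: ['fast'] (min_width=4, slack=8)
Line 13: ['structure'] (min_width=9, slack=3)
Line 14: ['microwave'] (min_width=9, slack=3)
Line 15: ['purple'] (min_width=6, slack=6)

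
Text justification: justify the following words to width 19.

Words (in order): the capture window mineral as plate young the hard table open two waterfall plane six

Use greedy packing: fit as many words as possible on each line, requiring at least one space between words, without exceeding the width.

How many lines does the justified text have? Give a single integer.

Answer: 5

Derivation:
Line 1: ['the', 'capture', 'window'] (min_width=18, slack=1)
Line 2: ['mineral', 'as', 'plate'] (min_width=16, slack=3)
Line 3: ['young', 'the', 'hard'] (min_width=14, slack=5)
Line 4: ['table', 'open', 'two'] (min_width=14, slack=5)
Line 5: ['waterfall', 'plane', 'six'] (min_width=19, slack=0)
Total lines: 5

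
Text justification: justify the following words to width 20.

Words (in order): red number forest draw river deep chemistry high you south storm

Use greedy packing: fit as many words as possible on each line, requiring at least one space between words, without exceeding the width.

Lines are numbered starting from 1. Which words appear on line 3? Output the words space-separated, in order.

Answer: chemistry high you

Derivation:
Line 1: ['red', 'number', 'forest'] (min_width=17, slack=3)
Line 2: ['draw', 'river', 'deep'] (min_width=15, slack=5)
Line 3: ['chemistry', 'high', 'you'] (min_width=18, slack=2)
Line 4: ['south', 'storm'] (min_width=11, slack=9)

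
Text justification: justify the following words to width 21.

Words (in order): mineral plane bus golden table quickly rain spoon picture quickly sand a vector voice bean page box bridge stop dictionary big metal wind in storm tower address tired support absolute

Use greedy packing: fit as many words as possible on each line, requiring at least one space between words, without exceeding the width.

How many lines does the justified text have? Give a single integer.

Answer: 10

Derivation:
Line 1: ['mineral', 'plane', 'bus'] (min_width=17, slack=4)
Line 2: ['golden', 'table', 'quickly'] (min_width=20, slack=1)
Line 3: ['rain', 'spoon', 'picture'] (min_width=18, slack=3)
Line 4: ['quickly', 'sand', 'a', 'vector'] (min_width=21, slack=0)
Line 5: ['voice', 'bean', 'page', 'box'] (min_width=19, slack=2)
Line 6: ['bridge', 'stop'] (min_width=11, slack=10)
Line 7: ['dictionary', 'big', 'metal'] (min_width=20, slack=1)
Line 8: ['wind', 'in', 'storm', 'tower'] (min_width=19, slack=2)
Line 9: ['address', 'tired', 'support'] (min_width=21, slack=0)
Line 10: ['absolute'] (min_width=8, slack=13)
Total lines: 10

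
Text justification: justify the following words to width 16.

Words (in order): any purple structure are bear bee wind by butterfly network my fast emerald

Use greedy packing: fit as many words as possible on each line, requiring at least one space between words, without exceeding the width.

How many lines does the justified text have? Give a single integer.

Line 1: ['any', 'purple'] (min_width=10, slack=6)
Line 2: ['structure', 'are'] (min_width=13, slack=3)
Line 3: ['bear', 'bee', 'wind', 'by'] (min_width=16, slack=0)
Line 4: ['butterfly'] (min_width=9, slack=7)
Line 5: ['network', 'my', 'fast'] (min_width=15, slack=1)
Line 6: ['emerald'] (min_width=7, slack=9)
Total lines: 6

Answer: 6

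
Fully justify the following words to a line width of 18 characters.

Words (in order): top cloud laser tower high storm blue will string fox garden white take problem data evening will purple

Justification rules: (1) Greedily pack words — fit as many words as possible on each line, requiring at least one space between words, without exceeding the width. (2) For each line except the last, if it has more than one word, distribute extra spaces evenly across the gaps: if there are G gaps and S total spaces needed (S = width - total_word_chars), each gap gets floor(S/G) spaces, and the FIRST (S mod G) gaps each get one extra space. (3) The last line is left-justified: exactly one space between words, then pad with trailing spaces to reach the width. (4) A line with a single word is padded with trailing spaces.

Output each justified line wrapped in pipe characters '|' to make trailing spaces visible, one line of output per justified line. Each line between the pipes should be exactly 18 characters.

Line 1: ['top', 'cloud', 'laser'] (min_width=15, slack=3)
Line 2: ['tower', 'high', 'storm'] (min_width=16, slack=2)
Line 3: ['blue', 'will', 'string'] (min_width=16, slack=2)
Line 4: ['fox', 'garden', 'white'] (min_width=16, slack=2)
Line 5: ['take', 'problem', 'data'] (min_width=17, slack=1)
Line 6: ['evening', 'will'] (min_width=12, slack=6)
Line 7: ['purple'] (min_width=6, slack=12)

Answer: |top   cloud  laser|
|tower  high  storm|
|blue  will  string|
|fox  garden  white|
|take  problem data|
|evening       will|
|purple            |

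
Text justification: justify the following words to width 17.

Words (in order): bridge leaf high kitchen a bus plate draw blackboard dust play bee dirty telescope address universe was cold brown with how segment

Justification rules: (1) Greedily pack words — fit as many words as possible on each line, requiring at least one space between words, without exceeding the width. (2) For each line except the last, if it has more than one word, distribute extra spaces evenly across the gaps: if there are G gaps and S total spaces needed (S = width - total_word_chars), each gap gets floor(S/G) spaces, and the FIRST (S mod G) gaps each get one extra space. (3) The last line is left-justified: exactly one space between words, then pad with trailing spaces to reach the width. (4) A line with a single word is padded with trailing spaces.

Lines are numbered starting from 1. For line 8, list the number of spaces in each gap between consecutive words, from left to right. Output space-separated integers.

Answer: 3 2

Derivation:
Line 1: ['bridge', 'leaf', 'high'] (min_width=16, slack=1)
Line 2: ['kitchen', 'a', 'bus'] (min_width=13, slack=4)
Line 3: ['plate', 'draw'] (min_width=10, slack=7)
Line 4: ['blackboard', 'dust'] (min_width=15, slack=2)
Line 5: ['play', 'bee', 'dirty'] (min_width=14, slack=3)
Line 6: ['telescope', 'address'] (min_width=17, slack=0)
Line 7: ['universe', 'was', 'cold'] (min_width=17, slack=0)
Line 8: ['brown', 'with', 'how'] (min_width=14, slack=3)
Line 9: ['segment'] (min_width=7, slack=10)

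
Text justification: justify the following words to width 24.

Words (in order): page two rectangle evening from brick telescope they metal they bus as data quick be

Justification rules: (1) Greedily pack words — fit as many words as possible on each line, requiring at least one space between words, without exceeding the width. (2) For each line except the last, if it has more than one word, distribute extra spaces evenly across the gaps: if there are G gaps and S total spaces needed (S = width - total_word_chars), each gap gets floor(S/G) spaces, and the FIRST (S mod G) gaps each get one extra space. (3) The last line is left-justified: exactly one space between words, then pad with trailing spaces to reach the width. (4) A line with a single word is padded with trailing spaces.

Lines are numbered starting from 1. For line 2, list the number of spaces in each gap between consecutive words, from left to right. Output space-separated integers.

Line 1: ['page', 'two', 'rectangle'] (min_width=18, slack=6)
Line 2: ['evening', 'from', 'brick'] (min_width=18, slack=6)
Line 3: ['telescope', 'they', 'metal'] (min_width=20, slack=4)
Line 4: ['they', 'bus', 'as', 'data', 'quick'] (min_width=22, slack=2)
Line 5: ['be'] (min_width=2, slack=22)

Answer: 4 4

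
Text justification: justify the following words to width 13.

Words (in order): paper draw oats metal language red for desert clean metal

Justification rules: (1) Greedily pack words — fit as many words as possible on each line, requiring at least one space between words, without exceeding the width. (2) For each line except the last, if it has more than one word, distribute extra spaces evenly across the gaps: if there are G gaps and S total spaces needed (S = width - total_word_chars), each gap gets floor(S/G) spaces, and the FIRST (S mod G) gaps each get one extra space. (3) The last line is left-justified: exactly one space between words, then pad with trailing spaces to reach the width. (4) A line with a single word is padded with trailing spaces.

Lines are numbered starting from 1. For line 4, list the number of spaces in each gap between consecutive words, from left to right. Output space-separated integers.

Line 1: ['paper', 'draw'] (min_width=10, slack=3)
Line 2: ['oats', 'metal'] (min_width=10, slack=3)
Line 3: ['language', 'red'] (min_width=12, slack=1)
Line 4: ['for', 'desert'] (min_width=10, slack=3)
Line 5: ['clean', 'metal'] (min_width=11, slack=2)

Answer: 4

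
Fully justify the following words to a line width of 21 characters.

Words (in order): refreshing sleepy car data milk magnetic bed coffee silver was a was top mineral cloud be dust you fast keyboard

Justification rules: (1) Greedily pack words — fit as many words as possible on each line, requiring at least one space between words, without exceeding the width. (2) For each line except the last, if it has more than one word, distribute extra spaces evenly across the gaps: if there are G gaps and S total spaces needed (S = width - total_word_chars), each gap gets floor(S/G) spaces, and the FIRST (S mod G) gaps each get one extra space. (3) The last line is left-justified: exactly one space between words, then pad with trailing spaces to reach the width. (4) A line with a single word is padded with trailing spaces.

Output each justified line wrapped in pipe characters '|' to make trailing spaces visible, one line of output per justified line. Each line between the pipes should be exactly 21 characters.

Line 1: ['refreshing', 'sleepy', 'car'] (min_width=21, slack=0)
Line 2: ['data', 'milk', 'magnetic'] (min_width=18, slack=3)
Line 3: ['bed', 'coffee', 'silver', 'was'] (min_width=21, slack=0)
Line 4: ['a', 'was', 'top', 'mineral'] (min_width=17, slack=4)
Line 5: ['cloud', 'be', 'dust', 'you'] (min_width=17, slack=4)
Line 6: ['fast', 'keyboard'] (min_width=13, slack=8)

Answer: |refreshing sleepy car|
|data   milk  magnetic|
|bed coffee silver was|
|a   was  top  mineral|
|cloud   be  dust  you|
|fast keyboard        |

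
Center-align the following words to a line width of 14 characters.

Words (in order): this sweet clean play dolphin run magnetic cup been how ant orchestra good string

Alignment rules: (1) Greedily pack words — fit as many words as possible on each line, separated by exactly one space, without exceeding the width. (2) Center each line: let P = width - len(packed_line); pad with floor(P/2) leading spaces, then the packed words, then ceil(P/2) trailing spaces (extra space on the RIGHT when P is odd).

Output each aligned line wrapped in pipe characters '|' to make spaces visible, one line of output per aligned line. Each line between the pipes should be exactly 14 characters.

Answer: |  this sweet  |
|  clean play  |
| dolphin run  |
| magnetic cup |
| been how ant |
|orchestra good|
|    string    |

Derivation:
Line 1: ['this', 'sweet'] (min_width=10, slack=4)
Line 2: ['clean', 'play'] (min_width=10, slack=4)
Line 3: ['dolphin', 'run'] (min_width=11, slack=3)
Line 4: ['magnetic', 'cup'] (min_width=12, slack=2)
Line 5: ['been', 'how', 'ant'] (min_width=12, slack=2)
Line 6: ['orchestra', 'good'] (min_width=14, slack=0)
Line 7: ['string'] (min_width=6, slack=8)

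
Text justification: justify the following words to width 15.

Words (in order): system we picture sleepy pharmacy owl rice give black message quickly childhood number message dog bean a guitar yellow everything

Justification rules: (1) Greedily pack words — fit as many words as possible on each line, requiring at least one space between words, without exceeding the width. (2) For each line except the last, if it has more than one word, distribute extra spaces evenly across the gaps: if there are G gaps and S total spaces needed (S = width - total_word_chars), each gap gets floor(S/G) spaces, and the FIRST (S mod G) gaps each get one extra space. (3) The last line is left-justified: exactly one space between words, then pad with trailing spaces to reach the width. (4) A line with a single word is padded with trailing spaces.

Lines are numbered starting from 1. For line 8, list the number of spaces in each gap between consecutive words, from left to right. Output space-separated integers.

Answer: 4 3

Derivation:
Line 1: ['system', 'we'] (min_width=9, slack=6)
Line 2: ['picture', 'sleepy'] (min_width=14, slack=1)
Line 3: ['pharmacy', 'owl'] (min_width=12, slack=3)
Line 4: ['rice', 'give', 'black'] (min_width=15, slack=0)
Line 5: ['message', 'quickly'] (min_width=15, slack=0)
Line 6: ['childhood'] (min_width=9, slack=6)
Line 7: ['number', 'message'] (min_width=14, slack=1)
Line 8: ['dog', 'bean', 'a'] (min_width=10, slack=5)
Line 9: ['guitar', 'yellow'] (min_width=13, slack=2)
Line 10: ['everything'] (min_width=10, slack=5)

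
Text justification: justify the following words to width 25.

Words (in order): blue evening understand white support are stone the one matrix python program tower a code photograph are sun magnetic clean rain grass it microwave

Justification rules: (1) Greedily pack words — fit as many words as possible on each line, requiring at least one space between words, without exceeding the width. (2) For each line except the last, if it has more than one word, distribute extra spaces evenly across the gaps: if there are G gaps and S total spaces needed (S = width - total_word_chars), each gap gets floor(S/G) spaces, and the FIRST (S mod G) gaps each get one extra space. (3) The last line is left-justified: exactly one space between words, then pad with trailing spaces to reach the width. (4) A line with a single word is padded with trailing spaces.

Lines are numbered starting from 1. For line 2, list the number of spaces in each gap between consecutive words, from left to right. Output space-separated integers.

Line 1: ['blue', 'evening', 'understand'] (min_width=23, slack=2)
Line 2: ['white', 'support', 'are', 'stone'] (min_width=23, slack=2)
Line 3: ['the', 'one', 'matrix', 'python'] (min_width=21, slack=4)
Line 4: ['program', 'tower', 'a', 'code'] (min_width=20, slack=5)
Line 5: ['photograph', 'are', 'sun'] (min_width=18, slack=7)
Line 6: ['magnetic', 'clean', 'rain', 'grass'] (min_width=25, slack=0)
Line 7: ['it', 'microwave'] (min_width=12, slack=13)

Answer: 2 2 1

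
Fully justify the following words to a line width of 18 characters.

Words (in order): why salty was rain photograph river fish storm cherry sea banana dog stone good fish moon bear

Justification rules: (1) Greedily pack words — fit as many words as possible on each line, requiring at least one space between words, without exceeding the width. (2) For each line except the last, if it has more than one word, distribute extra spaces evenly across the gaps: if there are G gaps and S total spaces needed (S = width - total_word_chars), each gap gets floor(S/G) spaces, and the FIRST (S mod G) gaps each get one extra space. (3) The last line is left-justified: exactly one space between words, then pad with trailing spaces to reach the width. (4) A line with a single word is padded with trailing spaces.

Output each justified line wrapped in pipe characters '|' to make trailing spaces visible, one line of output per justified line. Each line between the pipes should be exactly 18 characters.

Answer: |why salty was rain|
|photograph   river|
|fish  storm cherry|
|sea   banana   dog|
|stone   good  fish|
|moon bear         |

Derivation:
Line 1: ['why', 'salty', 'was', 'rain'] (min_width=18, slack=0)
Line 2: ['photograph', 'river'] (min_width=16, slack=2)
Line 3: ['fish', 'storm', 'cherry'] (min_width=17, slack=1)
Line 4: ['sea', 'banana', 'dog'] (min_width=14, slack=4)
Line 5: ['stone', 'good', 'fish'] (min_width=15, slack=3)
Line 6: ['moon', 'bear'] (min_width=9, slack=9)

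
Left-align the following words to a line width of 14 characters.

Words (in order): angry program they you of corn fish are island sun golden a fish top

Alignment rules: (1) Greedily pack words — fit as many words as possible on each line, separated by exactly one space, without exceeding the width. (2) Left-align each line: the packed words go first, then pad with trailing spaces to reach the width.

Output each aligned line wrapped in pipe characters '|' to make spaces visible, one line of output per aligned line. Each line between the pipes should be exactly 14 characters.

Answer: |angry program |
|they you of   |
|corn fish are |
|island sun    |
|golden a fish |
|top           |

Derivation:
Line 1: ['angry', 'program'] (min_width=13, slack=1)
Line 2: ['they', 'you', 'of'] (min_width=11, slack=3)
Line 3: ['corn', 'fish', 'are'] (min_width=13, slack=1)
Line 4: ['island', 'sun'] (min_width=10, slack=4)
Line 5: ['golden', 'a', 'fish'] (min_width=13, slack=1)
Line 6: ['top'] (min_width=3, slack=11)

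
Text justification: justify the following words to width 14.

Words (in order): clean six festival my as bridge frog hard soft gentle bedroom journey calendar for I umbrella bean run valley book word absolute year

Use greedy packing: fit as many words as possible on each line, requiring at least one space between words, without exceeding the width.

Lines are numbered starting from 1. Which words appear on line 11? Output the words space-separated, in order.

Answer: absolute year

Derivation:
Line 1: ['clean', 'six'] (min_width=9, slack=5)
Line 2: ['festival', 'my', 'as'] (min_width=14, slack=0)
Line 3: ['bridge', 'frog'] (min_width=11, slack=3)
Line 4: ['hard', 'soft'] (min_width=9, slack=5)
Line 5: ['gentle', 'bedroom'] (min_width=14, slack=0)
Line 6: ['journey'] (min_width=7, slack=7)
Line 7: ['calendar', 'for', 'I'] (min_width=14, slack=0)
Line 8: ['umbrella', 'bean'] (min_width=13, slack=1)
Line 9: ['run', 'valley'] (min_width=10, slack=4)
Line 10: ['book', 'word'] (min_width=9, slack=5)
Line 11: ['absolute', 'year'] (min_width=13, slack=1)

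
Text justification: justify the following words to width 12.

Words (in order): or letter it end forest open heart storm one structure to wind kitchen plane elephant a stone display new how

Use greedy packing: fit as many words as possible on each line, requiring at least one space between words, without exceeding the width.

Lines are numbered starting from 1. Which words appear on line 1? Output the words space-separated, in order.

Answer: or letter it

Derivation:
Line 1: ['or', 'letter', 'it'] (min_width=12, slack=0)
Line 2: ['end', 'forest'] (min_width=10, slack=2)
Line 3: ['open', 'heart'] (min_width=10, slack=2)
Line 4: ['storm', 'one'] (min_width=9, slack=3)
Line 5: ['structure', 'to'] (min_width=12, slack=0)
Line 6: ['wind', 'kitchen'] (min_width=12, slack=0)
Line 7: ['plane'] (min_width=5, slack=7)
Line 8: ['elephant', 'a'] (min_width=10, slack=2)
Line 9: ['stone'] (min_width=5, slack=7)
Line 10: ['display', 'new'] (min_width=11, slack=1)
Line 11: ['how'] (min_width=3, slack=9)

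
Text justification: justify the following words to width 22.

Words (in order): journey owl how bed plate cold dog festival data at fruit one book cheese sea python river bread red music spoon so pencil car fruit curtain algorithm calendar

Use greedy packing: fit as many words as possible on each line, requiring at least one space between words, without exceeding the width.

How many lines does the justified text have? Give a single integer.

Line 1: ['journey', 'owl', 'how', 'bed'] (min_width=19, slack=3)
Line 2: ['plate', 'cold', 'dog'] (min_width=14, slack=8)
Line 3: ['festival', 'data', 'at', 'fruit'] (min_width=22, slack=0)
Line 4: ['one', 'book', 'cheese', 'sea'] (min_width=19, slack=3)
Line 5: ['python', 'river', 'bread', 'red'] (min_width=22, slack=0)
Line 6: ['music', 'spoon', 'so', 'pencil'] (min_width=21, slack=1)
Line 7: ['car', 'fruit', 'curtain'] (min_width=17, slack=5)
Line 8: ['algorithm', 'calendar'] (min_width=18, slack=4)
Total lines: 8

Answer: 8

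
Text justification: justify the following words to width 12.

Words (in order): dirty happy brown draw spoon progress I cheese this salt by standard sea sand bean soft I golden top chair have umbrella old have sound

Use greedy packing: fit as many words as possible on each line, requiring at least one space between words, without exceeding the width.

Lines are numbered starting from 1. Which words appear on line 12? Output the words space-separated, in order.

Answer: umbrella old

Derivation:
Line 1: ['dirty', 'happy'] (min_width=11, slack=1)
Line 2: ['brown', 'draw'] (min_width=10, slack=2)
Line 3: ['spoon'] (min_width=5, slack=7)
Line 4: ['progress', 'I'] (min_width=10, slack=2)
Line 5: ['cheese', 'this'] (min_width=11, slack=1)
Line 6: ['salt', 'by'] (min_width=7, slack=5)
Line 7: ['standard', 'sea'] (min_width=12, slack=0)
Line 8: ['sand', 'bean'] (min_width=9, slack=3)
Line 9: ['soft', 'I'] (min_width=6, slack=6)
Line 10: ['golden', 'top'] (min_width=10, slack=2)
Line 11: ['chair', 'have'] (min_width=10, slack=2)
Line 12: ['umbrella', 'old'] (min_width=12, slack=0)
Line 13: ['have', 'sound'] (min_width=10, slack=2)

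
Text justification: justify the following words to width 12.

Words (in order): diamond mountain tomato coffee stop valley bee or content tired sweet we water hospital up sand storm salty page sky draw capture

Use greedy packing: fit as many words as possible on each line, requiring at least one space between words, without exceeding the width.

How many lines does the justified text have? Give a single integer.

Line 1: ['diamond'] (min_width=7, slack=5)
Line 2: ['mountain'] (min_width=8, slack=4)
Line 3: ['tomato'] (min_width=6, slack=6)
Line 4: ['coffee', 'stop'] (min_width=11, slack=1)
Line 5: ['valley', 'bee'] (min_width=10, slack=2)
Line 6: ['or', 'content'] (min_width=10, slack=2)
Line 7: ['tired', 'sweet'] (min_width=11, slack=1)
Line 8: ['we', 'water'] (min_width=8, slack=4)
Line 9: ['hospital', 'up'] (min_width=11, slack=1)
Line 10: ['sand', 'storm'] (min_width=10, slack=2)
Line 11: ['salty', 'page'] (min_width=10, slack=2)
Line 12: ['sky', 'draw'] (min_width=8, slack=4)
Line 13: ['capture'] (min_width=7, slack=5)
Total lines: 13

Answer: 13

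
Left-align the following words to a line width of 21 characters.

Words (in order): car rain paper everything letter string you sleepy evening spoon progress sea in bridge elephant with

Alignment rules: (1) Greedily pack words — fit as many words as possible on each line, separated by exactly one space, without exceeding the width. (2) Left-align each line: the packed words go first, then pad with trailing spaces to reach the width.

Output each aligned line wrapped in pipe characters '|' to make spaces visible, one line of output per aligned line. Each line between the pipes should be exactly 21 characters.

Answer: |car rain paper       |
|everything letter    |
|string you sleepy    |
|evening spoon        |
|progress sea in      |
|bridge elephant with |

Derivation:
Line 1: ['car', 'rain', 'paper'] (min_width=14, slack=7)
Line 2: ['everything', 'letter'] (min_width=17, slack=4)
Line 3: ['string', 'you', 'sleepy'] (min_width=17, slack=4)
Line 4: ['evening', 'spoon'] (min_width=13, slack=8)
Line 5: ['progress', 'sea', 'in'] (min_width=15, slack=6)
Line 6: ['bridge', 'elephant', 'with'] (min_width=20, slack=1)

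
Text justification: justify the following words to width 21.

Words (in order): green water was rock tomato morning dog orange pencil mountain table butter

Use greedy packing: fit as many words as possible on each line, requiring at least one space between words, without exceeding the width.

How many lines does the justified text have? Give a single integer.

Line 1: ['green', 'water', 'was', 'rock'] (min_width=20, slack=1)
Line 2: ['tomato', 'morning', 'dog'] (min_width=18, slack=3)
Line 3: ['orange', 'pencil'] (min_width=13, slack=8)
Line 4: ['mountain', 'table', 'butter'] (min_width=21, slack=0)
Total lines: 4

Answer: 4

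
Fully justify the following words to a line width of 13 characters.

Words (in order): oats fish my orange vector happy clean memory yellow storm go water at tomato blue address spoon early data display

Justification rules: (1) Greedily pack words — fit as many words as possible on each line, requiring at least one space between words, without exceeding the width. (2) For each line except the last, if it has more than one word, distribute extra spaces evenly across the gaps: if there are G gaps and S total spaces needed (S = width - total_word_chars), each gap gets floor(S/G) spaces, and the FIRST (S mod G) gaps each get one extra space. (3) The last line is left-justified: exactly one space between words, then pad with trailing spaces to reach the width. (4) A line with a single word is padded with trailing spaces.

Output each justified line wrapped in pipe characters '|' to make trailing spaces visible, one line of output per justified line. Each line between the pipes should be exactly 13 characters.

Line 1: ['oats', 'fish', 'my'] (min_width=12, slack=1)
Line 2: ['orange', 'vector'] (min_width=13, slack=0)
Line 3: ['happy', 'clean'] (min_width=11, slack=2)
Line 4: ['memory', 'yellow'] (min_width=13, slack=0)
Line 5: ['storm', 'go'] (min_width=8, slack=5)
Line 6: ['water', 'at'] (min_width=8, slack=5)
Line 7: ['tomato', 'blue'] (min_width=11, slack=2)
Line 8: ['address', 'spoon'] (min_width=13, slack=0)
Line 9: ['early', 'data'] (min_width=10, slack=3)
Line 10: ['display'] (min_width=7, slack=6)

Answer: |oats  fish my|
|orange vector|
|happy   clean|
|memory yellow|
|storm      go|
|water      at|
|tomato   blue|
|address spoon|
|early    data|
|display      |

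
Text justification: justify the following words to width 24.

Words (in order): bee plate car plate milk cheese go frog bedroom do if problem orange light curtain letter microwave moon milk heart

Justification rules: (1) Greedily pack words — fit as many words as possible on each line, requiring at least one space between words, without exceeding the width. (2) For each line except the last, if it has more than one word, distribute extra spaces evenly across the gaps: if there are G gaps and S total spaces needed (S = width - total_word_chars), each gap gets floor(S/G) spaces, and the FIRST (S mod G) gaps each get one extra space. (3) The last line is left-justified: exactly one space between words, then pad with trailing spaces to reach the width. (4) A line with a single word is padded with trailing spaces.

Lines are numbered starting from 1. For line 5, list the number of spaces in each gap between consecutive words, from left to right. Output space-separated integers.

Line 1: ['bee', 'plate', 'car', 'plate', 'milk'] (min_width=24, slack=0)
Line 2: ['cheese', 'go', 'frog', 'bedroom'] (min_width=22, slack=2)
Line 3: ['do', 'if', 'problem', 'orange'] (min_width=20, slack=4)
Line 4: ['light', 'curtain', 'letter'] (min_width=20, slack=4)
Line 5: ['microwave', 'moon', 'milk'] (min_width=19, slack=5)
Line 6: ['heart'] (min_width=5, slack=19)

Answer: 4 3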